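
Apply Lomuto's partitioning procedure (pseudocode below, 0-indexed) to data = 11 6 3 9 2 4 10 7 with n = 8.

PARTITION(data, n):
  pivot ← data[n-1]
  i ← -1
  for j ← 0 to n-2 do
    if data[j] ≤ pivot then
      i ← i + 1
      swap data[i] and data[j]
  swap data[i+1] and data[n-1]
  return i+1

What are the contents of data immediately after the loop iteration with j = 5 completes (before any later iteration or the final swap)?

6 3 2 4 11 9 10 7

pivot=7, i=-1
j=0: 11>7, skip
j=1: 6≤7, i=0, swap(0,1) ⇒ 6 11 3 9 2 4 10 7
j=2: 3≤7, i=1, swap(1,2) ⇒ 6 3 11 9 2 4 10 7
j=3: 9>7, skip
j=4: 2≤7, i=2, swap(2,4) ⇒ 6 3 2 9 11 4 10 7
j=5: 4≤7, i=3, swap(3,5) ⇒ 6 3 2 4 11 9 10 7
(after j=5) data = 6 3 2 4 11 9 10 7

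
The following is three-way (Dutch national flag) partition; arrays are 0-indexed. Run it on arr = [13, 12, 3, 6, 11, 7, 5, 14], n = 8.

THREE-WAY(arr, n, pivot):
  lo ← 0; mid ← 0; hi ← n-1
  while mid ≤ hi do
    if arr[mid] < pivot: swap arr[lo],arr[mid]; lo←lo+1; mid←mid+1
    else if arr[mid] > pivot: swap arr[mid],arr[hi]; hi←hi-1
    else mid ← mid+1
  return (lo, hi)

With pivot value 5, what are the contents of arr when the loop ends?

[3, 5, 6, 11, 7, 12, 14, 13]

pivot = 5; lo=0, mid=0, hi=7
arr[mid]=13>5: swap arr[0],arr[7]; hi=6 → [14, 12, 3, 6, 11, 7, 5, 13]
arr[mid]=14>5: swap arr[0],arr[6]; hi=5 → [5, 12, 3, 6, 11, 7, 14, 13]
arr[mid]=5=5: mid=1
arr[mid]=12>5: swap arr[1],arr[5]; hi=4 → [5, 7, 3, 6, 11, 12, 14, 13]
arr[mid]=7>5: swap arr[1],arr[4]; hi=3 → [5, 11, 3, 6, 7, 12, 14, 13]
arr[mid]=11>5: swap arr[1],arr[3]; hi=2 → [5, 6, 3, 11, 7, 12, 14, 13]
arr[mid]=6>5: swap arr[1],arr[2]; hi=1 → [5, 3, 6, 11, 7, 12, 14, 13]
arr[mid]=3<5: swap arr[0],arr[1]; lo=1,mid=2 → [3, 5, 6, 11, 7, 12, 14, 13]
end: lo=1, hi=1; arr = [3, 5, 6, 11, 7, 12, 14, 13]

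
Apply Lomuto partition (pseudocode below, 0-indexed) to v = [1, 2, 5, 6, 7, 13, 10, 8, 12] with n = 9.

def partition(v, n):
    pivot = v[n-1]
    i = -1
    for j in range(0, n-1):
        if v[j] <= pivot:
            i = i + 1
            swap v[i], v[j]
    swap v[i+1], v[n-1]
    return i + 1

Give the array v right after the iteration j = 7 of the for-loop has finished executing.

[1, 2, 5, 6, 7, 10, 8, 13, 12]

pivot=12, i=-1
j=0: 1≤12, i=0, swap(0,0) ⇒ [1, 2, 5, 6, 7, 13, 10, 8, 12]
j=1: 2≤12, i=1, swap(1,1) ⇒ [1, 2, 5, 6, 7, 13, 10, 8, 12]
j=2: 5≤12, i=2, swap(2,2) ⇒ [1, 2, 5, 6, 7, 13, 10, 8, 12]
j=3: 6≤12, i=3, swap(3,3) ⇒ [1, 2, 5, 6, 7, 13, 10, 8, 12]
j=4: 7≤12, i=4, swap(4,4) ⇒ [1, 2, 5, 6, 7, 13, 10, 8, 12]
j=5: 13>12, skip
j=6: 10≤12, i=5, swap(5,6) ⇒ [1, 2, 5, 6, 7, 10, 13, 8, 12]
j=7: 8≤12, i=6, swap(6,7) ⇒ [1, 2, 5, 6, 7, 10, 8, 13, 12]
(after j=7) v = [1, 2, 5, 6, 7, 10, 8, 13, 12]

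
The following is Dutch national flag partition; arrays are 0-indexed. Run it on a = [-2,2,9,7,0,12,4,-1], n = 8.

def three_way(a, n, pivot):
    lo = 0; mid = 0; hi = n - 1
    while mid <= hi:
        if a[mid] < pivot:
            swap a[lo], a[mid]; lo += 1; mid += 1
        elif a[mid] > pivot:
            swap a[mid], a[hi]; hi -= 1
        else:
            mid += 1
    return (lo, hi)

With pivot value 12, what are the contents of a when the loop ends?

[-2,2,9,7,0,4,-1,12]

lo=0 mid=0 hi=7
-2<12: swap(0,0), lo=1 mid=1 ⇒ [-2,2,9,7,0,12,4,-1]
2<12: swap(1,1), lo=2 mid=2 ⇒ [-2,2,9,7,0,12,4,-1]
9<12: swap(2,2), lo=3 mid=3 ⇒ [-2,2,9,7,0,12,4,-1]
7<12: swap(3,3), lo=4 mid=4 ⇒ [-2,2,9,7,0,12,4,-1]
0<12: swap(4,4), lo=5 mid=5 ⇒ [-2,2,9,7,0,12,4,-1]
12=12: mid=6
4<12: swap(5,6), lo=6 mid=7 ⇒ [-2,2,9,7,0,4,12,-1]
-1<12: swap(6,7), lo=7 mid=8 ⇒ [-2,2,9,7,0,4,-1,12]
done. lo=7 hi=7; a=[-2,2,9,7,0,4,-1,12]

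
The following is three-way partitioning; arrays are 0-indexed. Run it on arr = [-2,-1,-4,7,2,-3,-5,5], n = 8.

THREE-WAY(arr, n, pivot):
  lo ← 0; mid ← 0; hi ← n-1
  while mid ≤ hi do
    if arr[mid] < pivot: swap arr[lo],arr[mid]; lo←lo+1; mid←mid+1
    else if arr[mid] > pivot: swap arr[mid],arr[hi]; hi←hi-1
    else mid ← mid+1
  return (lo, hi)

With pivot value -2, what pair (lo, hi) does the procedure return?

lo=0 mid=0 hi=7
-2=-2: mid=1
-1>-2: swap(1,7), hi=6 ⇒ [-2,5,-4,7,2,-3,-5,-1]
5>-2: swap(1,6), hi=5 ⇒ [-2,-5,-4,7,2,-3,5,-1]
-5<-2: swap(0,1), lo=1 mid=2 ⇒ [-5,-2,-4,7,2,-3,5,-1]
-4<-2: swap(1,2), lo=2 mid=3 ⇒ [-5,-4,-2,7,2,-3,5,-1]
7>-2: swap(3,5), hi=4 ⇒ [-5,-4,-2,-3,2,7,5,-1]
-3<-2: swap(2,3), lo=3 mid=4 ⇒ [-5,-4,-3,-2,2,7,5,-1]
2>-2: swap(4,4), hi=3 ⇒ [-5,-4,-3,-2,2,7,5,-1]
done. lo=3 hi=3; arr=[-5,-4,-3,-2,2,7,5,-1]

(3, 3)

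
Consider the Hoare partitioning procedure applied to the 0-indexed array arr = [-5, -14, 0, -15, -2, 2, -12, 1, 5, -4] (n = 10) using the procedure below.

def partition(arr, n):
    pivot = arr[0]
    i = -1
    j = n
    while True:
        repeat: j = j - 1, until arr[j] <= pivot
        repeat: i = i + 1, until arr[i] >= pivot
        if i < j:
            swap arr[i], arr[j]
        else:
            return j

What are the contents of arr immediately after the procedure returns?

[-12, -14, -15, 0, -2, 2, -5, 1, 5, -4]

pivot = arr[0] = -5; i = -1, j = 10
j→6 (arr[6]=-12≤-5), i→0 (arr[0]=-5≥-5); i<j, swap → [-12, -14, 0, -15, -2, 2, -5, 1, 5, -4]
j→3 (arr[3]=-15≤-5), i→2 (arr[2]=0≥-5); i<j, swap → [-12, -14, -15, 0, -2, 2, -5, 1, 5, -4]
j→2, i→3; i≥j, return j=2. arr = [-12, -14, -15, 0, -2, 2, -5, 1, 5, -4]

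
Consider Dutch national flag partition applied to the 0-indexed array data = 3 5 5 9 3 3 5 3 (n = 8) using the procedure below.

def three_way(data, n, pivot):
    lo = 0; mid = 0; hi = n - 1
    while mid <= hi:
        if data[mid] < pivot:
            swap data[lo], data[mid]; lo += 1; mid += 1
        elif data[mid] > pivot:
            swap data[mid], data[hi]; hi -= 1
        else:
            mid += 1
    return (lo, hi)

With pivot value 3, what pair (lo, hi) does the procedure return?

lo=0 mid=0 hi=7
3=3: mid=1
5>3: swap(1,7), hi=6 ⇒ 3 3 5 9 3 3 5 5
3=3: mid=2
5>3: swap(2,6), hi=5 ⇒ 3 3 5 9 3 3 5 5
5>3: swap(2,5), hi=4 ⇒ 3 3 3 9 3 5 5 5
3=3: mid=3
9>3: swap(3,4), hi=3 ⇒ 3 3 3 3 9 5 5 5
3=3: mid=4
done. lo=0 hi=3; data=3 3 3 3 9 5 5 5

(0, 3)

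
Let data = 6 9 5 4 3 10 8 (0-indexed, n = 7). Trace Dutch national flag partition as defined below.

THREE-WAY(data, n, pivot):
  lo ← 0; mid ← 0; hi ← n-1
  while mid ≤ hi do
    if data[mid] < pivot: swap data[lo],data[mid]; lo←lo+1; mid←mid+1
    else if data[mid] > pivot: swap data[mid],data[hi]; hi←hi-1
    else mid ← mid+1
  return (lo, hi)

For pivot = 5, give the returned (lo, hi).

lo=0 mid=0 hi=6
6>5: swap(0,6), hi=5 ⇒ 8 9 5 4 3 10 6
8>5: swap(0,5), hi=4 ⇒ 10 9 5 4 3 8 6
10>5: swap(0,4), hi=3 ⇒ 3 9 5 4 10 8 6
3<5: swap(0,0), lo=1 mid=1 ⇒ 3 9 5 4 10 8 6
9>5: swap(1,3), hi=2 ⇒ 3 4 5 9 10 8 6
4<5: swap(1,1), lo=2 mid=2 ⇒ 3 4 5 9 10 8 6
5=5: mid=3
done. lo=2 hi=2; data=3 4 5 9 10 8 6

(2, 2)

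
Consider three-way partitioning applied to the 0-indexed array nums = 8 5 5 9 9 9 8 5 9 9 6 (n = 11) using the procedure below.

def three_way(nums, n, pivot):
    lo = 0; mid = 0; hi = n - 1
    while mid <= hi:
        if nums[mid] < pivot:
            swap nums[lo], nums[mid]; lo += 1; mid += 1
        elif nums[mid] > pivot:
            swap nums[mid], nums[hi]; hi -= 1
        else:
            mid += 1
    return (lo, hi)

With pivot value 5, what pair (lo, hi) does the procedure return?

(0, 2)

pivot = 5; lo=0, mid=0, hi=10
nums[mid]=8>5: swap nums[0],nums[10]; hi=9 → 6 5 5 9 9 9 8 5 9 9 8
nums[mid]=6>5: swap nums[0],nums[9]; hi=8 → 9 5 5 9 9 9 8 5 9 6 8
nums[mid]=9>5: swap nums[0],nums[8]; hi=7 → 9 5 5 9 9 9 8 5 9 6 8
nums[mid]=9>5: swap nums[0],nums[7]; hi=6 → 5 5 5 9 9 9 8 9 9 6 8
nums[mid]=5=5: mid=1
nums[mid]=5=5: mid=2
nums[mid]=5=5: mid=3
nums[mid]=9>5: swap nums[3],nums[6]; hi=5 → 5 5 5 8 9 9 9 9 9 6 8
nums[mid]=8>5: swap nums[3],nums[5]; hi=4 → 5 5 5 9 9 8 9 9 9 6 8
nums[mid]=9>5: swap nums[3],nums[4]; hi=3 → 5 5 5 9 9 8 9 9 9 6 8
nums[mid]=9>5: swap nums[3],nums[3]; hi=2 → 5 5 5 9 9 8 9 9 9 6 8
end: lo=0, hi=2; nums = 5 5 5 9 9 8 9 9 9 6 8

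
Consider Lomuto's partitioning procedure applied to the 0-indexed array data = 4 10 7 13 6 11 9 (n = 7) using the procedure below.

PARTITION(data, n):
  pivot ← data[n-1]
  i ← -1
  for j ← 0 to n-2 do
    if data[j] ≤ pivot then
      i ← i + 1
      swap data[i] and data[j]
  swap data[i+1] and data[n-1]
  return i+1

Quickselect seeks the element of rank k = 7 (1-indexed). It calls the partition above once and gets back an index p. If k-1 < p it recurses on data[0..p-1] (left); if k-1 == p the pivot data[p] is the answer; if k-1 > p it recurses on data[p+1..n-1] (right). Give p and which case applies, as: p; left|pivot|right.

3; right

pivot=9, i=-1
j=0: 4≤9, i=0, swap(0,0) ⇒ 4 10 7 13 6 11 9
j=1: 10>9, skip
j=2: 7≤9, i=1, swap(1,2) ⇒ 4 7 10 13 6 11 9
j=3: 13>9, skip
j=4: 6≤9, i=2, swap(2,4) ⇒ 4 7 6 13 10 11 9
j=5: 11>9, skip
swap(3,6) ⇒ 4 7 6 9 10 11 13; return 3
p = 3; k-1 = 6 > 3 ⇒ right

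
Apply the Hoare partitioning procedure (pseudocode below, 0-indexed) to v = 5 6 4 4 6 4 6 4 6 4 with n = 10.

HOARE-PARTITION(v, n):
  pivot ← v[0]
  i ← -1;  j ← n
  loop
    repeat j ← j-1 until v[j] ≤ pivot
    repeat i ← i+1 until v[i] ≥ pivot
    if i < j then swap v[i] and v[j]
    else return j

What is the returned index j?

4

pivot=5
j stops at 9 (4), i stops at 0 (5); swap ⇒ 4 6 4 4 6 4 6 4 6 5
j stops at 7 (4), i stops at 1 (6); swap ⇒ 4 4 4 4 6 4 6 6 6 5
j stops at 5 (4), i stops at 4 (6); swap ⇒ 4 4 4 4 4 6 6 6 6 5
j stops at 4, i stops at 5; i≥j ⇒ return 4. v=4 4 4 4 4 6 6 6 6 5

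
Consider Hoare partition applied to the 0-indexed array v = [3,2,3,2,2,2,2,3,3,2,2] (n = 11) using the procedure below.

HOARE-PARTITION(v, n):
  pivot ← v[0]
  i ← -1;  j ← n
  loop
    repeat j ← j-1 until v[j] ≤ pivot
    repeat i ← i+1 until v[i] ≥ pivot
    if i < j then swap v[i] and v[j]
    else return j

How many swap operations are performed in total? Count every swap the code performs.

3

pivot = v[0] = 3; i = -1, j = 11
j→10 (v[10]=2≤3), i→0 (v[0]=3≥3); i<j, swap → [2,2,3,2,2,2,2,3,3,2,3]
j→9 (v[9]=2≤3), i→2 (v[2]=3≥3); i<j, swap → [2,2,2,2,2,2,2,3,3,3,3]
j→8 (v[8]=3≤3), i→7 (v[7]=3≥3); i<j, swap → [2,2,2,2,2,2,2,3,3,3,3]
j→7, i→8; i≥j, return j=7. v = [2,2,2,2,2,2,2,3,3,3,3]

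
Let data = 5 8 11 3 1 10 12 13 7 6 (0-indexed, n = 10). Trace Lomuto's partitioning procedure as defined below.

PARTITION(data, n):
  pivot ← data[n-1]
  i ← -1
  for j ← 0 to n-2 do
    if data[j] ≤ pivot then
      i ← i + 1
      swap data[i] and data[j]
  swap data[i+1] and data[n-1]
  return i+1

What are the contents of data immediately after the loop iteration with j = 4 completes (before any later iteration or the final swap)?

5 3 1 8 11 10 12 13 7 6

pivot = data[9] = 6; i = -1
j=0: data[0]=5 ≤ 6 → i=0, swap data[0],data[0] (no change) → 5 8 11 3 1 10 12 13 7 6
j=1: data[1]=8 > 6 → no swap
j=2: data[2]=11 > 6 → no swap
j=3: data[3]=3 ≤ 6 → i=1, swap data[1],data[3] → 5 3 11 8 1 10 12 13 7 6
j=4: data[4]=1 ≤ 6 → i=2, swap data[2],data[4] → 5 3 1 8 11 10 12 13 7 6
(after j=4) data = 5 3 1 8 11 10 12 13 7 6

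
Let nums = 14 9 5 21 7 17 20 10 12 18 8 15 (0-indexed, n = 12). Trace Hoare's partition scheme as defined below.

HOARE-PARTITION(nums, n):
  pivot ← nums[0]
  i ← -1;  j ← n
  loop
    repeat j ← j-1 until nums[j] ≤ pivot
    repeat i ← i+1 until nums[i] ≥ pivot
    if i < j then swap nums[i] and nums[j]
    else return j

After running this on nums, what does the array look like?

8 9 5 12 7 10 20 17 21 18 14 15

pivot = nums[0] = 14; i = -1, j = 12
j→10 (nums[10]=8≤14), i→0 (nums[0]=14≥14); i<j, swap → 8 9 5 21 7 17 20 10 12 18 14 15
j→8 (nums[8]=12≤14), i→3 (nums[3]=21≥14); i<j, swap → 8 9 5 12 7 17 20 10 21 18 14 15
j→7 (nums[7]=10≤14), i→5 (nums[5]=17≥14); i<j, swap → 8 9 5 12 7 10 20 17 21 18 14 15
j→5, i→6; i≥j, return j=5. nums = 8 9 5 12 7 10 20 17 21 18 14 15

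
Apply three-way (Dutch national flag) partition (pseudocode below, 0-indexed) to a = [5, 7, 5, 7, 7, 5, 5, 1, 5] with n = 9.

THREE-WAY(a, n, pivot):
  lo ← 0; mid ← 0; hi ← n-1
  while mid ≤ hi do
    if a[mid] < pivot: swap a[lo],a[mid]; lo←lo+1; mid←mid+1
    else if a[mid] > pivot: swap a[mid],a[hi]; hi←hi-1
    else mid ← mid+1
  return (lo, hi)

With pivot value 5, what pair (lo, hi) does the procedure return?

lo=0 mid=0 hi=8
5=5: mid=1
7>5: swap(1,8), hi=7 ⇒ [5, 5, 5, 7, 7, 5, 5, 1, 7]
5=5: mid=2
5=5: mid=3
7>5: swap(3,7), hi=6 ⇒ [5, 5, 5, 1, 7, 5, 5, 7, 7]
1<5: swap(0,3), lo=1 mid=4 ⇒ [1, 5, 5, 5, 7, 5, 5, 7, 7]
7>5: swap(4,6), hi=5 ⇒ [1, 5, 5, 5, 5, 5, 7, 7, 7]
5=5: mid=5
5=5: mid=6
done. lo=1 hi=5; a=[1, 5, 5, 5, 5, 5, 7, 7, 7]

(1, 5)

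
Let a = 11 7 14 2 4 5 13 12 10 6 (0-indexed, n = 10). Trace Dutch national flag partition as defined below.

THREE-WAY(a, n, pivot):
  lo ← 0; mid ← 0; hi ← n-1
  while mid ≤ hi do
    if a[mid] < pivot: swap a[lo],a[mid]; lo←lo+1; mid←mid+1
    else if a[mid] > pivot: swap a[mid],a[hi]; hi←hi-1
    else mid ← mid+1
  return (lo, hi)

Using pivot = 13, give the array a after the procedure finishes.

11 7 6 2 4 5 12 10 13 14

pivot = 13; lo=0, mid=0, hi=9
a[mid]=11<13: swap a[0],a[0]; lo=1,mid=1 → 11 7 14 2 4 5 13 12 10 6
a[mid]=7<13: swap a[1],a[1]; lo=2,mid=2 → 11 7 14 2 4 5 13 12 10 6
a[mid]=14>13: swap a[2],a[9]; hi=8 → 11 7 6 2 4 5 13 12 10 14
a[mid]=6<13: swap a[2],a[2]; lo=3,mid=3 → 11 7 6 2 4 5 13 12 10 14
a[mid]=2<13: swap a[3],a[3]; lo=4,mid=4 → 11 7 6 2 4 5 13 12 10 14
a[mid]=4<13: swap a[4],a[4]; lo=5,mid=5 → 11 7 6 2 4 5 13 12 10 14
a[mid]=5<13: swap a[5],a[5]; lo=6,mid=6 → 11 7 6 2 4 5 13 12 10 14
a[mid]=13=13: mid=7
a[mid]=12<13: swap a[6],a[7]; lo=7,mid=8 → 11 7 6 2 4 5 12 13 10 14
a[mid]=10<13: swap a[7],a[8]; lo=8,mid=9 → 11 7 6 2 4 5 12 10 13 14
end: lo=8, hi=8; a = 11 7 6 2 4 5 12 10 13 14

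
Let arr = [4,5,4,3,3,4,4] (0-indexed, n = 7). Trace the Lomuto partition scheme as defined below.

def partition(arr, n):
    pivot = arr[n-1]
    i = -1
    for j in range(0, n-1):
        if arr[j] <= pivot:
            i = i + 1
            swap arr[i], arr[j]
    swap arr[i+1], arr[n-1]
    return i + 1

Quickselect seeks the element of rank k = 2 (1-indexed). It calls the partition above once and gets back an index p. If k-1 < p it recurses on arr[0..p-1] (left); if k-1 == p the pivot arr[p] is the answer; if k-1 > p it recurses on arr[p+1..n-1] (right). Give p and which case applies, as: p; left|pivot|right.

5; left

pivot = arr[6] = 4; i = -1
j=0: arr[0]=4 ≤ 4 → i=0, swap arr[0],arr[0] (no change) → [4,5,4,3,3,4,4]
j=1: arr[1]=5 > 4 → no swap
j=2: arr[2]=4 ≤ 4 → i=1, swap arr[1],arr[2] → [4,4,5,3,3,4,4]
j=3: arr[3]=3 ≤ 4 → i=2, swap arr[2],arr[3] → [4,4,3,5,3,4,4]
j=4: arr[4]=3 ≤ 4 → i=3, swap arr[3],arr[4] → [4,4,3,3,5,4,4]
j=5: arr[5]=4 ≤ 4 → i=4, swap arr[4],arr[5] → [4,4,3,3,4,5,4]
final swap arr[5],arr[6] → [4,4,3,3,4,4,5]; return 5
p = 5; k-1 = 1 < 5 ⇒ left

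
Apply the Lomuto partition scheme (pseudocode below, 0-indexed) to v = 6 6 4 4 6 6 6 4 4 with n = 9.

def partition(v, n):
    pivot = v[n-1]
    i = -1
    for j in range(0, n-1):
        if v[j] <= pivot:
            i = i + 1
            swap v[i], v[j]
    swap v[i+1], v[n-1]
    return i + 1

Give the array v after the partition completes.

4 4 4 4 6 6 6 6 6

pivot=4, i=-1
j=0: 6>4, skip
j=1: 6>4, skip
j=2: 4≤4, i=0, swap(0,2) ⇒ 4 6 6 4 6 6 6 4 4
j=3: 4≤4, i=1, swap(1,3) ⇒ 4 4 6 6 6 6 6 4 4
j=4: 6>4, skip
j=5: 6>4, skip
j=6: 6>4, skip
j=7: 4≤4, i=2, swap(2,7) ⇒ 4 4 4 6 6 6 6 6 4
swap(3,8) ⇒ 4 4 4 4 6 6 6 6 6; return 3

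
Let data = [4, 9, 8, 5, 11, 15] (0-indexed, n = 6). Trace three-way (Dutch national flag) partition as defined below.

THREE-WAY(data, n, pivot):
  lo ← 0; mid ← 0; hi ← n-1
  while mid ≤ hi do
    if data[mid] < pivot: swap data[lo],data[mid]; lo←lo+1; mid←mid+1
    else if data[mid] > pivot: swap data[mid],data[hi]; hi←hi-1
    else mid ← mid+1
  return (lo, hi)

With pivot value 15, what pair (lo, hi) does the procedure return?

lo=0 mid=0 hi=5
4<15: swap(0,0), lo=1 mid=1 ⇒ [4, 9, 8, 5, 11, 15]
9<15: swap(1,1), lo=2 mid=2 ⇒ [4, 9, 8, 5, 11, 15]
8<15: swap(2,2), lo=3 mid=3 ⇒ [4, 9, 8, 5, 11, 15]
5<15: swap(3,3), lo=4 mid=4 ⇒ [4, 9, 8, 5, 11, 15]
11<15: swap(4,4), lo=5 mid=5 ⇒ [4, 9, 8, 5, 11, 15]
15=15: mid=6
done. lo=5 hi=5; data=[4, 9, 8, 5, 11, 15]

(5, 5)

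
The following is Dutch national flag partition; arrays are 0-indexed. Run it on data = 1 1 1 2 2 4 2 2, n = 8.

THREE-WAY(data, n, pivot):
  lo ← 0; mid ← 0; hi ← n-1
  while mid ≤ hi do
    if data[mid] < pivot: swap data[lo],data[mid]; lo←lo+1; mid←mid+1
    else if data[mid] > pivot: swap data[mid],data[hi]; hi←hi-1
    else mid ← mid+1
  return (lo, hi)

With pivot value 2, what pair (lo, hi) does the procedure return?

(3, 6)

lo=0 mid=0 hi=7
1<2: swap(0,0), lo=1 mid=1 ⇒ 1 1 1 2 2 4 2 2
1<2: swap(1,1), lo=2 mid=2 ⇒ 1 1 1 2 2 4 2 2
1<2: swap(2,2), lo=3 mid=3 ⇒ 1 1 1 2 2 4 2 2
2=2: mid=4
2=2: mid=5
4>2: swap(5,7), hi=6 ⇒ 1 1 1 2 2 2 2 4
2=2: mid=6
2=2: mid=7
done. lo=3 hi=6; data=1 1 1 2 2 2 2 4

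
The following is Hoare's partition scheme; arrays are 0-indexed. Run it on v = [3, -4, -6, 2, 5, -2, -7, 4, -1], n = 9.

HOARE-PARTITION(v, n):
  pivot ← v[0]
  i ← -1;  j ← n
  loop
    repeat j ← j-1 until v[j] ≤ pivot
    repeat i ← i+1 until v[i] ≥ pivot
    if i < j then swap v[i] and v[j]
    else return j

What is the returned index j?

pivot=3
j stops at 8 (-1), i stops at 0 (3); swap ⇒ [-1, -4, -6, 2, 5, -2, -7, 4, 3]
j stops at 6 (-7), i stops at 4 (5); swap ⇒ [-1, -4, -6, 2, -7, -2, 5, 4, 3]
j stops at 5, i stops at 6; i≥j ⇒ return 5. v=[-1, -4, -6, 2, -7, -2, 5, 4, 3]

5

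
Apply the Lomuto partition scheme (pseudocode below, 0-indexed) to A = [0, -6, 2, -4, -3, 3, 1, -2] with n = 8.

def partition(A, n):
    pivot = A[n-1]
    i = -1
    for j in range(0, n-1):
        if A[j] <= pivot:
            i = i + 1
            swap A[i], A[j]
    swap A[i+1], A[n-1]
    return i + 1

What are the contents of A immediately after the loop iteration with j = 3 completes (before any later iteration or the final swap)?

pivot = A[7] = -2; i = -1
j=0: A[0]=0 > -2 → no swap
j=1: A[1]=-6 ≤ -2 → i=0, swap A[0],A[1] → [-6, 0, 2, -4, -3, 3, 1, -2]
j=2: A[2]=2 > -2 → no swap
j=3: A[3]=-4 ≤ -2 → i=1, swap A[1],A[3] → [-6, -4, 2, 0, -3, 3, 1, -2]
(after j=3) A = [-6, -4, 2, 0, -3, 3, 1, -2]

[-6, -4, 2, 0, -3, 3, 1, -2]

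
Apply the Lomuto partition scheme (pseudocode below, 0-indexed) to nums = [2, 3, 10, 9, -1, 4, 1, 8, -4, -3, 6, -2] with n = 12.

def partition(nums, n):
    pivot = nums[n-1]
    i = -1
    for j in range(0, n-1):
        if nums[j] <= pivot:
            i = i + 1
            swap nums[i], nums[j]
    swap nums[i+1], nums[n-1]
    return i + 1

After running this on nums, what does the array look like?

pivot=-2, i=-1
j=0: 2>-2, skip
j=1: 3>-2, skip
j=2: 10>-2, skip
j=3: 9>-2, skip
j=4: -1>-2, skip
j=5: 4>-2, skip
j=6: 1>-2, skip
j=7: 8>-2, skip
j=8: -4≤-2, i=0, swap(0,8) ⇒ [-4, 3, 10, 9, -1, 4, 1, 8, 2, -3, 6, -2]
j=9: -3≤-2, i=1, swap(1,9) ⇒ [-4, -3, 10, 9, -1, 4, 1, 8, 2, 3, 6, -2]
j=10: 6>-2, skip
swap(2,11) ⇒ [-4, -3, -2, 9, -1, 4, 1, 8, 2, 3, 6, 10]; return 2

[-4, -3, -2, 9, -1, 4, 1, 8, 2, 3, 6, 10]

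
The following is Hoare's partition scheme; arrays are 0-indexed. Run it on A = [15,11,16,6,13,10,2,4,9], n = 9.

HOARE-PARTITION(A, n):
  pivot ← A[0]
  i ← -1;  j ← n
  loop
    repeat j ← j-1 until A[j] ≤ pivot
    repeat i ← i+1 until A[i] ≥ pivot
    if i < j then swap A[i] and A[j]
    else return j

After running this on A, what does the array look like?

[9,11,4,6,13,10,2,16,15]

pivot=15
j stops at 8 (9), i stops at 0 (15); swap ⇒ [9,11,16,6,13,10,2,4,15]
j stops at 7 (4), i stops at 2 (16); swap ⇒ [9,11,4,6,13,10,2,16,15]
j stops at 6, i stops at 7; i≥j ⇒ return 6. A=[9,11,4,6,13,10,2,16,15]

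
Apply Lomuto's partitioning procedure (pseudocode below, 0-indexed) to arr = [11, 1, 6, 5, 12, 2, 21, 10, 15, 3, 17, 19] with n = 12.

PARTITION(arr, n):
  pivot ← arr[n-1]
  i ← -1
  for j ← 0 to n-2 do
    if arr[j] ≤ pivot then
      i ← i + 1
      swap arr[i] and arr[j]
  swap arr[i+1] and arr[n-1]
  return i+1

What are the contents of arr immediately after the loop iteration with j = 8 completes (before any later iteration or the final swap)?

pivot = arr[11] = 19; i = -1
j=0: arr[0]=11 ≤ 19 → i=0, swap arr[0],arr[0] (no change) → [11, 1, 6, 5, 12, 2, 21, 10, 15, 3, 17, 19]
j=1: arr[1]=1 ≤ 19 → i=1, swap arr[1],arr[1] (no change) → [11, 1, 6, 5, 12, 2, 21, 10, 15, 3, 17, 19]
j=2: arr[2]=6 ≤ 19 → i=2, swap arr[2],arr[2] (no change) → [11, 1, 6, 5, 12, 2, 21, 10, 15, 3, 17, 19]
j=3: arr[3]=5 ≤ 19 → i=3, swap arr[3],arr[3] (no change) → [11, 1, 6, 5, 12, 2, 21, 10, 15, 3, 17, 19]
j=4: arr[4]=12 ≤ 19 → i=4, swap arr[4],arr[4] (no change) → [11, 1, 6, 5, 12, 2, 21, 10, 15, 3, 17, 19]
j=5: arr[5]=2 ≤ 19 → i=5, swap arr[5],arr[5] (no change) → [11, 1, 6, 5, 12, 2, 21, 10, 15, 3, 17, 19]
j=6: arr[6]=21 > 19 → no swap
j=7: arr[7]=10 ≤ 19 → i=6, swap arr[6],arr[7] → [11, 1, 6, 5, 12, 2, 10, 21, 15, 3, 17, 19]
j=8: arr[8]=15 ≤ 19 → i=7, swap arr[7],arr[8] → [11, 1, 6, 5, 12, 2, 10, 15, 21, 3, 17, 19]
(after j=8) arr = [11, 1, 6, 5, 12, 2, 10, 15, 21, 3, 17, 19]

[11, 1, 6, 5, 12, 2, 10, 15, 21, 3, 17, 19]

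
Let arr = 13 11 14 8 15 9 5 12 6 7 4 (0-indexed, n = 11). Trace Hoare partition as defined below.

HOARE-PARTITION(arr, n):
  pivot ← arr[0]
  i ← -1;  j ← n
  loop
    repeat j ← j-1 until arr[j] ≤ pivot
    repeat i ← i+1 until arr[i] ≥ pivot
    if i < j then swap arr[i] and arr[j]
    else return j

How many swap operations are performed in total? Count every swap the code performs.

3

pivot=13
j stops at 10 (4), i stops at 0 (13); swap ⇒ 4 11 14 8 15 9 5 12 6 7 13
j stops at 9 (7), i stops at 2 (14); swap ⇒ 4 11 7 8 15 9 5 12 6 14 13
j stops at 8 (6), i stops at 4 (15); swap ⇒ 4 11 7 8 6 9 5 12 15 14 13
j stops at 7, i stops at 8; i≥j ⇒ return 7. arr=4 11 7 8 6 9 5 12 15 14 13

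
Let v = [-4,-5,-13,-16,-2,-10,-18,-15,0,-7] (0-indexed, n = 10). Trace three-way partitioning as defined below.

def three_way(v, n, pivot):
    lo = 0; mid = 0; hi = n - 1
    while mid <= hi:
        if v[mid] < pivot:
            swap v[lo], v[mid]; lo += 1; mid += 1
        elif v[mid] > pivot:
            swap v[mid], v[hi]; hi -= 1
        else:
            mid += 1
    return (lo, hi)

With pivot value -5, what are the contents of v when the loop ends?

[-7,-13,-16,-15,-10,-18,-5,0,-2,-4]

lo=0 mid=0 hi=9
-4>-5: swap(0,9), hi=8 ⇒ [-7,-5,-13,-16,-2,-10,-18,-15,0,-4]
-7<-5: swap(0,0), lo=1 mid=1 ⇒ [-7,-5,-13,-16,-2,-10,-18,-15,0,-4]
-5=-5: mid=2
-13<-5: swap(1,2), lo=2 mid=3 ⇒ [-7,-13,-5,-16,-2,-10,-18,-15,0,-4]
-16<-5: swap(2,3), lo=3 mid=4 ⇒ [-7,-13,-16,-5,-2,-10,-18,-15,0,-4]
-2>-5: swap(4,8), hi=7 ⇒ [-7,-13,-16,-5,0,-10,-18,-15,-2,-4]
0>-5: swap(4,7), hi=6 ⇒ [-7,-13,-16,-5,-15,-10,-18,0,-2,-4]
-15<-5: swap(3,4), lo=4 mid=5 ⇒ [-7,-13,-16,-15,-5,-10,-18,0,-2,-4]
-10<-5: swap(4,5), lo=5 mid=6 ⇒ [-7,-13,-16,-15,-10,-5,-18,0,-2,-4]
-18<-5: swap(5,6), lo=6 mid=7 ⇒ [-7,-13,-16,-15,-10,-18,-5,0,-2,-4]
done. lo=6 hi=6; v=[-7,-13,-16,-15,-10,-18,-5,0,-2,-4]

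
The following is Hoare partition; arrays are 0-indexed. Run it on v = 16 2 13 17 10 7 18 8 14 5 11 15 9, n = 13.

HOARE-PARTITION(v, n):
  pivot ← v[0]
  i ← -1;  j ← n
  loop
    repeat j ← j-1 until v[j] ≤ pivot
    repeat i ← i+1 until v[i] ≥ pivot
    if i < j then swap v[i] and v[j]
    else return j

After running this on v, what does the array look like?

pivot = v[0] = 16; i = -1, j = 13
j→12 (v[12]=9≤16), i→0 (v[0]=16≥16); i<j, swap → 9 2 13 17 10 7 18 8 14 5 11 15 16
j→11 (v[11]=15≤16), i→3 (v[3]=17≥16); i<j, swap → 9 2 13 15 10 7 18 8 14 5 11 17 16
j→10 (v[10]=11≤16), i→6 (v[6]=18≥16); i<j, swap → 9 2 13 15 10 7 11 8 14 5 18 17 16
j→9, i→10; i≥j, return j=9. v = 9 2 13 15 10 7 11 8 14 5 18 17 16

9 2 13 15 10 7 11 8 14 5 18 17 16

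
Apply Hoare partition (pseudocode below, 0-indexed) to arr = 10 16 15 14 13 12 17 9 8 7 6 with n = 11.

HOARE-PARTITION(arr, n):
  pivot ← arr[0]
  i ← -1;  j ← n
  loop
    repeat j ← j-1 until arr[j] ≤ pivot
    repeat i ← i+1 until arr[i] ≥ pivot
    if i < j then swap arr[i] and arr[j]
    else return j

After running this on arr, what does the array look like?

pivot=10
j stops at 10 (6), i stops at 0 (10); swap ⇒ 6 16 15 14 13 12 17 9 8 7 10
j stops at 9 (7), i stops at 1 (16); swap ⇒ 6 7 15 14 13 12 17 9 8 16 10
j stops at 8 (8), i stops at 2 (15); swap ⇒ 6 7 8 14 13 12 17 9 15 16 10
j stops at 7 (9), i stops at 3 (14); swap ⇒ 6 7 8 9 13 12 17 14 15 16 10
j stops at 3, i stops at 4; i≥j ⇒ return 3. arr=6 7 8 9 13 12 17 14 15 16 10

6 7 8 9 13 12 17 14 15 16 10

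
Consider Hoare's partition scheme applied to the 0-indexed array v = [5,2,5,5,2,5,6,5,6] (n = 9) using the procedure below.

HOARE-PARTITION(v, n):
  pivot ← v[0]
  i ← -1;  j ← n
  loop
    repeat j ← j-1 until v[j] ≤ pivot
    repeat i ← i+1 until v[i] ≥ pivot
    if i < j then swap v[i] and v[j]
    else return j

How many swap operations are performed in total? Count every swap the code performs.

3

pivot=5
j stops at 7 (5), i stops at 0 (5); swap ⇒ [5,2,5,5,2,5,6,5,6]
j stops at 5 (5), i stops at 2 (5); swap ⇒ [5,2,5,5,2,5,6,5,6]
j stops at 4 (2), i stops at 3 (5); swap ⇒ [5,2,5,2,5,5,6,5,6]
j stops at 3, i stops at 4; i≥j ⇒ return 3. v=[5,2,5,2,5,5,6,5,6]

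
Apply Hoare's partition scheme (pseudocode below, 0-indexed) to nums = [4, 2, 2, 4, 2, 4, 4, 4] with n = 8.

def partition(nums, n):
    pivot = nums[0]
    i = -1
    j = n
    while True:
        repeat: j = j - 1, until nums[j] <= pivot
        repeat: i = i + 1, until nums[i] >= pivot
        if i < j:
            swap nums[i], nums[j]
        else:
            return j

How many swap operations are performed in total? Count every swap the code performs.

pivot = nums[0] = 4; i = -1, j = 8
j→7 (nums[7]=4≤4), i→0 (nums[0]=4≥4); i<j, swap → [4, 2, 2, 4, 2, 4, 4, 4]
j→6 (nums[6]=4≤4), i→3 (nums[3]=4≥4); i<j, swap → [4, 2, 2, 4, 2, 4, 4, 4]
j→5, i→5; i≥j, return j=5. nums = [4, 2, 2, 4, 2, 4, 4, 4]

2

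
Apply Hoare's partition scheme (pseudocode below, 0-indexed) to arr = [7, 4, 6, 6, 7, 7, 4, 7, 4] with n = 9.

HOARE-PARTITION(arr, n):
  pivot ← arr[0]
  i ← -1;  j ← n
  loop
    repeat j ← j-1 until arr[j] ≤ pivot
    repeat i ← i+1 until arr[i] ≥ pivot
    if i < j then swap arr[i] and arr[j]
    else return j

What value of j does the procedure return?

5

pivot = arr[0] = 7; i = -1, j = 9
j→8 (arr[8]=4≤7), i→0 (arr[0]=7≥7); i<j, swap → [4, 4, 6, 6, 7, 7, 4, 7, 7]
j→7 (arr[7]=7≤7), i→4 (arr[4]=7≥7); i<j, swap → [4, 4, 6, 6, 7, 7, 4, 7, 7]
j→6 (arr[6]=4≤7), i→5 (arr[5]=7≥7); i<j, swap → [4, 4, 6, 6, 7, 4, 7, 7, 7]
j→5, i→6; i≥j, return j=5. arr = [4, 4, 6, 6, 7, 4, 7, 7, 7]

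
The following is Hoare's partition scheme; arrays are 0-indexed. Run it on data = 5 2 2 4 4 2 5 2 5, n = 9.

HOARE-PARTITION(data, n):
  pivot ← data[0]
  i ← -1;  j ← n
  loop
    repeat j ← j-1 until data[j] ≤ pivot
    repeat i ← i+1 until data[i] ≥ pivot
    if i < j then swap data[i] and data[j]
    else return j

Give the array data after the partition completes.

pivot=5
j stops at 8 (5), i stops at 0 (5); swap ⇒ 5 2 2 4 4 2 5 2 5
j stops at 7 (2), i stops at 6 (5); swap ⇒ 5 2 2 4 4 2 2 5 5
j stops at 6, i stops at 7; i≥j ⇒ return 6. data=5 2 2 4 4 2 2 5 5

5 2 2 4 4 2 2 5 5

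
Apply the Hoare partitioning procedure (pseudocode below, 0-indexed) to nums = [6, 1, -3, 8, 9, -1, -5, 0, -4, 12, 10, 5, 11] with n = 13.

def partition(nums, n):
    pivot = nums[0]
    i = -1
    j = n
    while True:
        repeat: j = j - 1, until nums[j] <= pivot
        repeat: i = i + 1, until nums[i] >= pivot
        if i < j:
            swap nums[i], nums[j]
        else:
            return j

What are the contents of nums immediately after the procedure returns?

[5, 1, -3, -4, 0, -1, -5, 9, 8, 12, 10, 6, 11]

pivot = nums[0] = 6; i = -1, j = 13
j→11 (nums[11]=5≤6), i→0 (nums[0]=6≥6); i<j, swap → [5, 1, -3, 8, 9, -1, -5, 0, -4, 12, 10, 6, 11]
j→8 (nums[8]=-4≤6), i→3 (nums[3]=8≥6); i<j, swap → [5, 1, -3, -4, 9, -1, -5, 0, 8, 12, 10, 6, 11]
j→7 (nums[7]=0≤6), i→4 (nums[4]=9≥6); i<j, swap → [5, 1, -3, -4, 0, -1, -5, 9, 8, 12, 10, 6, 11]
j→6, i→7; i≥j, return j=6. nums = [5, 1, -3, -4, 0, -1, -5, 9, 8, 12, 10, 6, 11]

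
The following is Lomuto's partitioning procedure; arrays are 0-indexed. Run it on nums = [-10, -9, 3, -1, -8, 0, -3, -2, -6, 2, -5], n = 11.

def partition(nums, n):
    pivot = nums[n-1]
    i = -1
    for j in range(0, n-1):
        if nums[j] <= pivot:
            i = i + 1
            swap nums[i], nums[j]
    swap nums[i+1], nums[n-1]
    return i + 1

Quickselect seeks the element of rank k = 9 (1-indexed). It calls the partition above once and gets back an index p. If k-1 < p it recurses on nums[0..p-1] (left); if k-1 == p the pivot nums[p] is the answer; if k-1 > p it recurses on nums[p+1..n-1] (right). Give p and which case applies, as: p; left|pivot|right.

4; right

pivot=-5, i=-1
j=0: -10≤-5, i=0, swap(0,0) ⇒ [-10, -9, 3, -1, -8, 0, -3, -2, -6, 2, -5]
j=1: -9≤-5, i=1, swap(1,1) ⇒ [-10, -9, 3, -1, -8, 0, -3, -2, -6, 2, -5]
j=2: 3>-5, skip
j=3: -1>-5, skip
j=4: -8≤-5, i=2, swap(2,4) ⇒ [-10, -9, -8, -1, 3, 0, -3, -2, -6, 2, -5]
j=5: 0>-5, skip
j=6: -3>-5, skip
j=7: -2>-5, skip
j=8: -6≤-5, i=3, swap(3,8) ⇒ [-10, -9, -8, -6, 3, 0, -3, -2, -1, 2, -5]
j=9: 2>-5, skip
swap(4,10) ⇒ [-10, -9, -8, -6, -5, 0, -3, -2, -1, 2, 3]; return 4
p = 4; k-1 = 8 > 4 ⇒ right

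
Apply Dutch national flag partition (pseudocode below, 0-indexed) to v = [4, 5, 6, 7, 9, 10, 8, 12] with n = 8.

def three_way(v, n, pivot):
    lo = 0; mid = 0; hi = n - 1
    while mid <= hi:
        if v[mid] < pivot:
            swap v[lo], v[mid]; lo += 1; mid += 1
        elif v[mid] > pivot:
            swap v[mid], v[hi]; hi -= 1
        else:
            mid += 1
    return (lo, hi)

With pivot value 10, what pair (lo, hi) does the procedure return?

pivot = 10; lo=0, mid=0, hi=7
v[mid]=4<10: swap v[0],v[0]; lo=1,mid=1 → [4, 5, 6, 7, 9, 10, 8, 12]
v[mid]=5<10: swap v[1],v[1]; lo=2,mid=2 → [4, 5, 6, 7, 9, 10, 8, 12]
v[mid]=6<10: swap v[2],v[2]; lo=3,mid=3 → [4, 5, 6, 7, 9, 10, 8, 12]
v[mid]=7<10: swap v[3],v[3]; lo=4,mid=4 → [4, 5, 6, 7, 9, 10, 8, 12]
v[mid]=9<10: swap v[4],v[4]; lo=5,mid=5 → [4, 5, 6, 7, 9, 10, 8, 12]
v[mid]=10=10: mid=6
v[mid]=8<10: swap v[5],v[6]; lo=6,mid=7 → [4, 5, 6, 7, 9, 8, 10, 12]
v[mid]=12>10: swap v[7],v[7]; hi=6 → [4, 5, 6, 7, 9, 8, 10, 12]
end: lo=6, hi=6; v = [4, 5, 6, 7, 9, 8, 10, 12]

(6, 6)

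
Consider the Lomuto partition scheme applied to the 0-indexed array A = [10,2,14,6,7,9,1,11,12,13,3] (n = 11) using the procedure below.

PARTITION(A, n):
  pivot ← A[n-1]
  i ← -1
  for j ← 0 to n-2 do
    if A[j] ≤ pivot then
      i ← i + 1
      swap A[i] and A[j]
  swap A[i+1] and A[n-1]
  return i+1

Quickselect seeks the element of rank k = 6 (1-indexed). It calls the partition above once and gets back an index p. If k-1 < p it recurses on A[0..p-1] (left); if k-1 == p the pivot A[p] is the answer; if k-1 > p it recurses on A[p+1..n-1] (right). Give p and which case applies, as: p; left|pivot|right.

2; right

pivot=3, i=-1
j=0: 10>3, skip
j=1: 2≤3, i=0, swap(0,1) ⇒ [2,10,14,6,7,9,1,11,12,13,3]
j=2: 14>3, skip
j=3: 6>3, skip
j=4: 7>3, skip
j=5: 9>3, skip
j=6: 1≤3, i=1, swap(1,6) ⇒ [2,1,14,6,7,9,10,11,12,13,3]
j=7: 11>3, skip
j=8: 12>3, skip
j=9: 13>3, skip
swap(2,10) ⇒ [2,1,3,6,7,9,10,11,12,13,14]; return 2
p = 2; k-1 = 5 > 2 ⇒ right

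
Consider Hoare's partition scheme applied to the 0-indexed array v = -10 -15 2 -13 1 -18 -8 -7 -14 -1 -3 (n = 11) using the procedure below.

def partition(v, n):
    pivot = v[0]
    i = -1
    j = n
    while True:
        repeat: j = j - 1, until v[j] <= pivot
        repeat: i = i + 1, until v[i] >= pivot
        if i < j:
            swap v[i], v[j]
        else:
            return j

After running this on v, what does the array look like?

pivot=-10
j stops at 8 (-14), i stops at 0 (-10); swap ⇒ -14 -15 2 -13 1 -18 -8 -7 -10 -1 -3
j stops at 5 (-18), i stops at 2 (2); swap ⇒ -14 -15 -18 -13 1 2 -8 -7 -10 -1 -3
j stops at 3, i stops at 4; i≥j ⇒ return 3. v=-14 -15 -18 -13 1 2 -8 -7 -10 -1 -3

-14 -15 -18 -13 1 2 -8 -7 -10 -1 -3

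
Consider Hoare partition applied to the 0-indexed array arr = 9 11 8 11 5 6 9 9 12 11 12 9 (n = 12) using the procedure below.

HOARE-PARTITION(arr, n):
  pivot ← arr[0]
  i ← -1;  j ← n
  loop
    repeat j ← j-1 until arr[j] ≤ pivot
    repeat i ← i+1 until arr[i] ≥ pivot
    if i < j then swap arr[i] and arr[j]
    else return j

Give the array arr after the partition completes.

pivot = arr[0] = 9; i = -1, j = 12
j→11 (arr[11]=9≤9), i→0 (arr[0]=9≥9); i<j, swap → 9 11 8 11 5 6 9 9 12 11 12 9
j→7 (arr[7]=9≤9), i→1 (arr[1]=11≥9); i<j, swap → 9 9 8 11 5 6 9 11 12 11 12 9
j→6 (arr[6]=9≤9), i→3 (arr[3]=11≥9); i<j, swap → 9 9 8 9 5 6 11 11 12 11 12 9
j→5, i→6; i≥j, return j=5. arr = 9 9 8 9 5 6 11 11 12 11 12 9

9 9 8 9 5 6 11 11 12 11 12 9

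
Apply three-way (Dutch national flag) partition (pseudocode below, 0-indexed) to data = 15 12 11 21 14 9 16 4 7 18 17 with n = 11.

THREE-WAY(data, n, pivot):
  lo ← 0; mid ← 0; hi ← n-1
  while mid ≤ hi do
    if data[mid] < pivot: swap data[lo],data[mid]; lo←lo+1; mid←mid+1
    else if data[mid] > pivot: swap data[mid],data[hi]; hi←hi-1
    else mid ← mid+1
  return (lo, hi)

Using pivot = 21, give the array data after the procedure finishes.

lo=0 mid=0 hi=10
15<21: swap(0,0), lo=1 mid=1 ⇒ 15 12 11 21 14 9 16 4 7 18 17
12<21: swap(1,1), lo=2 mid=2 ⇒ 15 12 11 21 14 9 16 4 7 18 17
11<21: swap(2,2), lo=3 mid=3 ⇒ 15 12 11 21 14 9 16 4 7 18 17
21=21: mid=4
14<21: swap(3,4), lo=4 mid=5 ⇒ 15 12 11 14 21 9 16 4 7 18 17
9<21: swap(4,5), lo=5 mid=6 ⇒ 15 12 11 14 9 21 16 4 7 18 17
16<21: swap(5,6), lo=6 mid=7 ⇒ 15 12 11 14 9 16 21 4 7 18 17
4<21: swap(6,7), lo=7 mid=8 ⇒ 15 12 11 14 9 16 4 21 7 18 17
7<21: swap(7,8), lo=8 mid=9 ⇒ 15 12 11 14 9 16 4 7 21 18 17
18<21: swap(8,9), lo=9 mid=10 ⇒ 15 12 11 14 9 16 4 7 18 21 17
17<21: swap(9,10), lo=10 mid=11 ⇒ 15 12 11 14 9 16 4 7 18 17 21
done. lo=10 hi=10; data=15 12 11 14 9 16 4 7 18 17 21

15 12 11 14 9 16 4 7 18 17 21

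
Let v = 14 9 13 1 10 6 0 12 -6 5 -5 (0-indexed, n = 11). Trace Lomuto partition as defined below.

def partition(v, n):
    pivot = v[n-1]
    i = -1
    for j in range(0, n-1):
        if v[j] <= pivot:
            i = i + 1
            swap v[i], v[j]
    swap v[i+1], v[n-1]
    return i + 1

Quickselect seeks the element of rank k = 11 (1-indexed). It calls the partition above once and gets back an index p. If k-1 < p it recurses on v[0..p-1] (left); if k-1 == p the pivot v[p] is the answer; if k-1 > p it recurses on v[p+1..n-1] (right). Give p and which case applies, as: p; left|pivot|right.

pivot=-5, i=-1
j=0: 14>-5, skip
j=1: 9>-5, skip
j=2: 13>-5, skip
j=3: 1>-5, skip
j=4: 10>-5, skip
j=5: 6>-5, skip
j=6: 0>-5, skip
j=7: 12>-5, skip
j=8: -6≤-5, i=0, swap(0,8) ⇒ -6 9 13 1 10 6 0 12 14 5 -5
j=9: 5>-5, skip
swap(1,10) ⇒ -6 -5 13 1 10 6 0 12 14 5 9; return 1
p = 1; k-1 = 10 > 1 ⇒ right

1; right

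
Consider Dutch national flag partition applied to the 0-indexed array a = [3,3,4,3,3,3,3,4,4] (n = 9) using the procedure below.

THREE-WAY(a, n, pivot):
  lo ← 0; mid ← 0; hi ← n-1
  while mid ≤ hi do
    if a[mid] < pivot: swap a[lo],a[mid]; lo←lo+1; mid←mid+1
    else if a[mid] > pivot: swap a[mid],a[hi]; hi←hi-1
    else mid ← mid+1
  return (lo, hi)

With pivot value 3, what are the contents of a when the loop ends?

pivot = 3; lo=0, mid=0, hi=8
a[mid]=3=3: mid=1
a[mid]=3=3: mid=2
a[mid]=4>3: swap a[2],a[8]; hi=7 → [3,3,4,3,3,3,3,4,4]
a[mid]=4>3: swap a[2],a[7]; hi=6 → [3,3,4,3,3,3,3,4,4]
a[mid]=4>3: swap a[2],a[6]; hi=5 → [3,3,3,3,3,3,4,4,4]
a[mid]=3=3: mid=3
a[mid]=3=3: mid=4
a[mid]=3=3: mid=5
a[mid]=3=3: mid=6
end: lo=0, hi=5; a = [3,3,3,3,3,3,4,4,4]

[3,3,3,3,3,3,4,4,4]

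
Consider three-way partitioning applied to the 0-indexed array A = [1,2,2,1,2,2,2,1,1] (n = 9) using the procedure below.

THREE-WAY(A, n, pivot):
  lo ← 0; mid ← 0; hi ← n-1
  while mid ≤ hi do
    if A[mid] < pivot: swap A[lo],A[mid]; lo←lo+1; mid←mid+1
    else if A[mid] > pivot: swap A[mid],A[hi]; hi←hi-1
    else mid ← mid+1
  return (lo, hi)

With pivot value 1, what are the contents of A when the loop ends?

[1,1,1,1,2,2,2,2,2]

lo=0 mid=0 hi=8
1=1: mid=1
2>1: swap(1,8), hi=7 ⇒ [1,1,2,1,2,2,2,1,2]
1=1: mid=2
2>1: swap(2,7), hi=6 ⇒ [1,1,1,1,2,2,2,2,2]
1=1: mid=3
1=1: mid=4
2>1: swap(4,6), hi=5 ⇒ [1,1,1,1,2,2,2,2,2]
2>1: swap(4,5), hi=4 ⇒ [1,1,1,1,2,2,2,2,2]
2>1: swap(4,4), hi=3 ⇒ [1,1,1,1,2,2,2,2,2]
done. lo=0 hi=3; A=[1,1,1,1,2,2,2,2,2]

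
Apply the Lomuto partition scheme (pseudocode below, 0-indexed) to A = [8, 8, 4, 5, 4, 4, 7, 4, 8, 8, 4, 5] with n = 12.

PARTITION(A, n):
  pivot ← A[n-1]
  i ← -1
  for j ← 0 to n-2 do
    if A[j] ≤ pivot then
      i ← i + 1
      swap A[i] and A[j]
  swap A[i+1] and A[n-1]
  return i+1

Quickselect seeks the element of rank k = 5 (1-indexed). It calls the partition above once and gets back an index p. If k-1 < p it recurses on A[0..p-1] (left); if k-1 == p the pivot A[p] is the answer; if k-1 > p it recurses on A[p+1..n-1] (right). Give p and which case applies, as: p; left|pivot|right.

6; left

pivot = A[11] = 5; i = -1
j=0: A[0]=8 > 5 → no swap
j=1: A[1]=8 > 5 → no swap
j=2: A[2]=4 ≤ 5 → i=0, swap A[0],A[2] → [4, 8, 8, 5, 4, 4, 7, 4, 8, 8, 4, 5]
j=3: A[3]=5 ≤ 5 → i=1, swap A[1],A[3] → [4, 5, 8, 8, 4, 4, 7, 4, 8, 8, 4, 5]
j=4: A[4]=4 ≤ 5 → i=2, swap A[2],A[4] → [4, 5, 4, 8, 8, 4, 7, 4, 8, 8, 4, 5]
j=5: A[5]=4 ≤ 5 → i=3, swap A[3],A[5] → [4, 5, 4, 4, 8, 8, 7, 4, 8, 8, 4, 5]
j=6: A[6]=7 > 5 → no swap
j=7: A[7]=4 ≤ 5 → i=4, swap A[4],A[7] → [4, 5, 4, 4, 4, 8, 7, 8, 8, 8, 4, 5]
j=8: A[8]=8 > 5 → no swap
j=9: A[9]=8 > 5 → no swap
j=10: A[10]=4 ≤ 5 → i=5, swap A[5],A[10] → [4, 5, 4, 4, 4, 4, 7, 8, 8, 8, 8, 5]
final swap A[6],A[11] → [4, 5, 4, 4, 4, 4, 5, 8, 8, 8, 8, 7]; return 6
p = 6; k-1 = 4 < 6 ⇒ left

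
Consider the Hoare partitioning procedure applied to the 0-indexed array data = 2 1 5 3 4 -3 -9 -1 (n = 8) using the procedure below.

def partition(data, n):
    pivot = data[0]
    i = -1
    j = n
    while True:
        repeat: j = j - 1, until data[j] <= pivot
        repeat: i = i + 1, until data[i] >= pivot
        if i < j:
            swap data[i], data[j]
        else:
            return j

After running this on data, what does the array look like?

pivot = data[0] = 2; i = -1, j = 8
j→7 (data[7]=-1≤2), i→0 (data[0]=2≥2); i<j, swap → -1 1 5 3 4 -3 -9 2
j→6 (data[6]=-9≤2), i→2 (data[2]=5≥2); i<j, swap → -1 1 -9 3 4 -3 5 2
j→5 (data[5]=-3≤2), i→3 (data[3]=3≥2); i<j, swap → -1 1 -9 -3 4 3 5 2
j→3, i→4; i≥j, return j=3. data = -1 1 -9 -3 4 3 5 2

-1 1 -9 -3 4 3 5 2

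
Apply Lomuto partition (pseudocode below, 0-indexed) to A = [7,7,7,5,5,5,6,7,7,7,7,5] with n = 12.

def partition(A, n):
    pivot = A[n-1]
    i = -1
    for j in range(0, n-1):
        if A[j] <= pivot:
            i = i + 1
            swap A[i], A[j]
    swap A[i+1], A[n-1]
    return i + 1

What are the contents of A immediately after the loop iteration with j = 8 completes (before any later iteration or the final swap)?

pivot=5, i=-1
j=0: 7>5, skip
j=1: 7>5, skip
j=2: 7>5, skip
j=3: 5≤5, i=0, swap(0,3) ⇒ [5,7,7,7,5,5,6,7,7,7,7,5]
j=4: 5≤5, i=1, swap(1,4) ⇒ [5,5,7,7,7,5,6,7,7,7,7,5]
j=5: 5≤5, i=2, swap(2,5) ⇒ [5,5,5,7,7,7,6,7,7,7,7,5]
j=6: 6>5, skip
j=7: 7>5, skip
j=8: 7>5, skip
(after j=8) A = [5,5,5,7,7,7,6,7,7,7,7,5]

[5,5,5,7,7,7,6,7,7,7,7,5]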